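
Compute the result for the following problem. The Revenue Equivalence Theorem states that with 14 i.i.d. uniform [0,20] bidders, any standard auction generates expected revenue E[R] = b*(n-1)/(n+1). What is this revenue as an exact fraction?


Step 1: By Revenue Equivalence, expected revenue = b*(n-1)/(n+1)
Step 2: Substituting n = 14, b = 20
Step 3: Revenue = 20*(14-1)/(14+1) = 20*13/15
Step 4: Revenue = 260/15 = 52/3

52/3


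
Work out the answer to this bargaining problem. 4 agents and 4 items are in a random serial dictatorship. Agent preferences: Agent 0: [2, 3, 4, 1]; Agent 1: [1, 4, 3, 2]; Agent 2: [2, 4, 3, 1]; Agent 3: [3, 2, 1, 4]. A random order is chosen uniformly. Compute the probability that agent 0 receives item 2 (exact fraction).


Step 1: Agent 0 wants item 2
Step 2: There are 24 possible orderings of agents
Step 3: In 12 orderings, agent 0 gets item 2
Step 4: Probability = 12/24 = 1/2

1/2


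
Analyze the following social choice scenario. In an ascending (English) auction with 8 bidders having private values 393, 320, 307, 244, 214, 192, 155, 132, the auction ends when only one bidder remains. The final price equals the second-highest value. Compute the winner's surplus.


Step 1: Identify the highest value: 393
Step 2: Identify the second-highest value: 320
Step 3: The final price = second-highest value = 320
Step 4: Surplus = 393 - 320 = 73

73


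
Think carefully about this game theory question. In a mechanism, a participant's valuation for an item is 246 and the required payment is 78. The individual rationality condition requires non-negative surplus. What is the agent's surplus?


Step 1: Surplus = value - payment = 246 - 78 = 168
Step 2: IR is satisfied (surplus >= 0)

168


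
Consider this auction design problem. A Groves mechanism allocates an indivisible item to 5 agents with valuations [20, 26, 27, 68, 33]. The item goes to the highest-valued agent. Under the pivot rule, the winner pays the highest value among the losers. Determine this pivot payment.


Step 1: The efficient winner is agent 3 with value 68
Step 2: Other agents' values: [20, 26, 27, 33]
Step 3: Pivot payment = max(others) = 33
Step 4: The winner pays 33

33


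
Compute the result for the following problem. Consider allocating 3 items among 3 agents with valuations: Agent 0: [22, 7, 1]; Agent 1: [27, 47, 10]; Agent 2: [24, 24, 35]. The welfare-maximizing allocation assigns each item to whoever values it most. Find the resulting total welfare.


Step 1: For each item, find the maximum value among all agents.
Step 2: Item 0 -> Agent 1 (value 27)
Step 3: Item 1 -> Agent 1 (value 47)
Step 4: Item 2 -> Agent 2 (value 35)
Step 5: Total welfare = 27 + 47 + 35 = 109

109


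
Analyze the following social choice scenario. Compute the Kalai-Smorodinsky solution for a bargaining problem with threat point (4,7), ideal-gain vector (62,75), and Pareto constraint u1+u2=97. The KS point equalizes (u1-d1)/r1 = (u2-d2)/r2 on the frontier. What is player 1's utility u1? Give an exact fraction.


Step 1: At the KS point, (u1-d1)/r1 = (u2-d2)/r2 = t and u1+u2 = 97
Step 2: u1 = d1 + r1*t and u2 = d2 + r2*t, so (d1 + r1*t) + (d2 + r2*t) = 97
Step 3: t = (97 - 4 - 7)/(62 + 75) = 86/137
Step 4: u1 = d1 + r1*t = 4 + 62 * 86/137 = 5880/137
Step 5: (Check: u2 = d2 + r2*t = 7409/137; u1+u2 = 5880/137 + 7409/137 = 97, on the frontier.)

5880/137


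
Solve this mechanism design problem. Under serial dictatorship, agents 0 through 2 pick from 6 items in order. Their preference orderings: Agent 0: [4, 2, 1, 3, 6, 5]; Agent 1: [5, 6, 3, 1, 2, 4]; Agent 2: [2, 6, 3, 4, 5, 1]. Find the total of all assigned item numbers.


Step 1: Agent 0 picks item 4
Step 2: Agent 1 picks item 5
Step 3: Agent 2 picks item 2
Step 4: Sum = 4 + 5 + 2 = 11

11


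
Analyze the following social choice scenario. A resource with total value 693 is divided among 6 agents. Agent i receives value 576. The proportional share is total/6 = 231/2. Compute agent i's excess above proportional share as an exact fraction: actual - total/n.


Step 1: Proportional share = 693/6 = 231/2
Step 2: Agent's actual allocation = 576
Step 3: Excess = 576 - 231/2 = 921/2

921/2


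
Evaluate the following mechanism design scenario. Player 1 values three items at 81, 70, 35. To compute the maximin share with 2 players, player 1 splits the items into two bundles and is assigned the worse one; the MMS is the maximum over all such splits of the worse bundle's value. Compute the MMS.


Step 1: Item values = 81, 70, 35
Step 2: Enumerate all 2-bundle partitions and take the smaller bundle:
  Partition 1: {81} vs {70,35} -> bundles 81, 105; min = 81
  Partition 2: {70} vs {81,35} -> bundles 70, 116; min = 70
  Partition 3: {35} vs {81,70} -> bundles 35, 151; min = 35
Step 3: MMS = max(81, 70, 35) = 81

81


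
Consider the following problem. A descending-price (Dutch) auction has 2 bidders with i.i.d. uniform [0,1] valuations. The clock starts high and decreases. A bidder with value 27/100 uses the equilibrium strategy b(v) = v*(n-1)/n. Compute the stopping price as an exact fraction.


Step 1: Dutch auctions are strategically equivalent to first-price auctions
Step 2: The equilibrium bid is b(v) = v*(n-1)/n
Step 3: b = 27/100 * 1/2
Step 4: b = 27/200

27/200


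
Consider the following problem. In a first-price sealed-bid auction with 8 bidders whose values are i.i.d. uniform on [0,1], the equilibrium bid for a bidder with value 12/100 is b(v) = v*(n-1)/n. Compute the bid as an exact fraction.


Step 1: The symmetric BNE bidding function is b(v) = v * (n-1) / n
Step 2: Substitute v = 3/25 and n = 8
Step 3: b = 3/25 * 7/8
Step 4: b = 21/200

21/200


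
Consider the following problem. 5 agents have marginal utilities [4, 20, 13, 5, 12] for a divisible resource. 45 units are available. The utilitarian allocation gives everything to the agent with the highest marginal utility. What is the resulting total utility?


Step 1: The marginal utilities are [4, 20, 13, 5, 12]
Step 2: The highest marginal utility is 20
Step 3: All 45 units go to that agent
Step 4: Total utility = 20 * 45 = 900

900


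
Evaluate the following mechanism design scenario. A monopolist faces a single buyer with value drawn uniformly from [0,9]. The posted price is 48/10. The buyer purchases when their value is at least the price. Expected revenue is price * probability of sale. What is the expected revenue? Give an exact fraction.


Step 1: Posted price r = 24/5, value support [0,9]
Step 2: P(v >= r) = (9 - 24/5)/9 = 7/15
Step 3: Expected revenue = r * P(v >= r) = 24/5 * 7/15
Step 4: Revenue = 56/25

56/25


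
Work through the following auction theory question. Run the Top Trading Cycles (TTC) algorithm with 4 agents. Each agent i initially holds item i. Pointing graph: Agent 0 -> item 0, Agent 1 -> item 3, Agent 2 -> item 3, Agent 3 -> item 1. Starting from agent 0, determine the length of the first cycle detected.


Step 1: Trace the pointer graph from agent 0: 0 -> 0
Step 2: A cycle is detected when we revisit agent 0
Step 3: The cycle is: 0 -> 0
Step 4: Cycle length = 1

1


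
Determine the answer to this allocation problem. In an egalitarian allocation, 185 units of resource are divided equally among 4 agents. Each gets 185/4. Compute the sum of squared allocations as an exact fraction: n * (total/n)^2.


Step 1: Each agent's share = 185/4
Step 2: Square of each share = (185/4)^2 = 34225/16
Step 3: Sum of squares = 4 * 34225/16 = 34225/4

34225/4


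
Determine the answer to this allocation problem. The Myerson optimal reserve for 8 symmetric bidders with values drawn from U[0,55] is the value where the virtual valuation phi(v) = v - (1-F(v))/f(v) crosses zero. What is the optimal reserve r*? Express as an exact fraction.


Step 1: For U[0,55], F(v) = v/55 and f(v) = 1/55
Step 2: phi(v) = v - (1 - v/55)/(1/55) = v - (55 - v) = 2v - 55
Step 3: Set phi(r*) = 0: 2r* - 55 = 0
Step 4: r* = 55/2 (the number of bidders n = 8 does not enter)

55/2


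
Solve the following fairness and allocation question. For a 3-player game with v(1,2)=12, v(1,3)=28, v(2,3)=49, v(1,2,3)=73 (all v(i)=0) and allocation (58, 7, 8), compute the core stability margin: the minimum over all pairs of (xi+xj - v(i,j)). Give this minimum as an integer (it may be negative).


Step 1: Slack for coalition (1,2): x1+x2 - v12 = 65 - 12 = 53
Step 2: Slack for coalition (1,3): x1+x3 - v13 = 66 - 28 = 38
Step 3: Slack for coalition (2,3): x2+x3 - v23 = 15 - 49 = -34
Step 4: Minimum slack = min(53, 38, -34) = -34, attained by (2,3); coalition (2,3) can block (slack < 0), so the allocation is not in the core

-34


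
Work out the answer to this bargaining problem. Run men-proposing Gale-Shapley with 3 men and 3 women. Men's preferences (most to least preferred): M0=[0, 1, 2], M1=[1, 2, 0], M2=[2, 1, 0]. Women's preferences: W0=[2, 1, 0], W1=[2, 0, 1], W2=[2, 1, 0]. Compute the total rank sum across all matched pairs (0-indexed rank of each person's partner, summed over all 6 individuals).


Step 1: Run Gale-Shapley (men propose, women hold best offer):
  M0 proposes to W0; she accepts
  M1 proposes to W1; she accepts
  M2 proposes to W2; she accepts
Step 2: Final matching: W0-M0, W1-M1, W2-M2
Step 3: 0-indexed ranks (man's rank of his match, then woman's): 0 + 2 + 0 + 2 + 0 + 0
Step 4: Total rank sum = 4

4


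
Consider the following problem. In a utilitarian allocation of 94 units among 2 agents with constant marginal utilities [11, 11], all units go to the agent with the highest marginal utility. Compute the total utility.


Step 1: The marginal utilities are [11, 11]
Step 2: The highest marginal utility is 11
Step 3: All 94 units go to that agent
Step 4: Total utility = 11 * 94 = 1034

1034


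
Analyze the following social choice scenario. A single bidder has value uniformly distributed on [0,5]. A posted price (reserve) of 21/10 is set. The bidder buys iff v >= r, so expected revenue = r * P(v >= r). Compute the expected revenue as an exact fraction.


Step 1: Posted price r = 21/10, value support [0,5]
Step 2: P(v >= r) = (5 - 21/10)/5 = 29/50
Step 3: Expected revenue = r * P(v >= r) = 21/10 * 29/50
Step 4: Revenue = 609/500

609/500


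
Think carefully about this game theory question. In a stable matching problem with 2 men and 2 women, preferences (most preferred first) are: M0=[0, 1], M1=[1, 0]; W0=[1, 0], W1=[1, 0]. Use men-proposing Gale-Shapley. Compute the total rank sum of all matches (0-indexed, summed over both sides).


Step 1: Run Gale-Shapley (men propose, women hold best offer):
  M0 proposes to W0; she accepts
  M1 proposes to W1; she accepts
Step 2: Final matching: W0-M0, W1-M1
Step 3: 0-indexed ranks (man's rank of his match, then woman's): 0 + 1 + 0 + 0
Step 4: Total rank sum = 1

1


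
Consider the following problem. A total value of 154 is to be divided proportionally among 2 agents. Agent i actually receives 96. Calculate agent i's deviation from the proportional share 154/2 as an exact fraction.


Step 1: Proportional share = 154/2 = 77
Step 2: Agent's actual allocation = 96
Step 3: Excess = 96 - 77 = 19

19


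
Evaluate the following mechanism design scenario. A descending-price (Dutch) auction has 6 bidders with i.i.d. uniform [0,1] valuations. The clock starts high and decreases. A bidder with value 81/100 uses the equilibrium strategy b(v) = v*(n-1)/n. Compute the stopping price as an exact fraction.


Step 1: Dutch auctions are strategically equivalent to first-price auctions
Step 2: The equilibrium bid is b(v) = v*(n-1)/n
Step 3: b = 81/100 * 5/6
Step 4: b = 27/40

27/40


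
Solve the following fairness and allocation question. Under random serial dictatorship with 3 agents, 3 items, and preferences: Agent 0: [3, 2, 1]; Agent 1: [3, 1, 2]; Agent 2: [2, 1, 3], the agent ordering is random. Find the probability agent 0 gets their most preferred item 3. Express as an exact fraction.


Step 1: Agent 0 wants item 3
Step 2: There are 6 possible orderings of agents
Step 3: In 3 orderings, agent 0 gets item 3
Step 4: Probability = 3/6 = 1/2

1/2


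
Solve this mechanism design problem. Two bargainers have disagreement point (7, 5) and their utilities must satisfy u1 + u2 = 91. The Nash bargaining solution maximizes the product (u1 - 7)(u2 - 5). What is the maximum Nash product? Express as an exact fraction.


Step 1: The Nash solution splits surplus symmetrically above the disagreement point
Step 2: u1 = (total + d1 - d2)/2 = (91 + 7 - 5)/2 = 93/2
Step 3: u2 = (total - d1 + d2)/2 = (91 - 7 + 5)/2 = 89/2
Step 4: Nash product = (93/2 - 7) * (89/2 - 5)
Step 5: = 79/2 * 79/2 = 6241/4

6241/4


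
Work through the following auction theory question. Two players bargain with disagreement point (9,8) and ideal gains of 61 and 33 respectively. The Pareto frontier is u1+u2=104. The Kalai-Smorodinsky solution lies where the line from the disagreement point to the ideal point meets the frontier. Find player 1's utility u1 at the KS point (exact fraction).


Step 1: At the KS point, (u1-d1)/r1 = (u2-d2)/r2 = t and u1+u2 = 104
Step 2: u1 = d1 + r1*t and u2 = d2 + r2*t, so (d1 + r1*t) + (d2 + r2*t) = 104
Step 3: t = (104 - 9 - 8)/(61 + 33) = 87/94
Step 4: u1 = d1 + r1*t = 9 + 61 * 87/94 = 6153/94
Step 5: (Check: u2 = d2 + r2*t = 3623/94; u1+u2 = 6153/94 + 3623/94 = 104, on the frontier.)

6153/94


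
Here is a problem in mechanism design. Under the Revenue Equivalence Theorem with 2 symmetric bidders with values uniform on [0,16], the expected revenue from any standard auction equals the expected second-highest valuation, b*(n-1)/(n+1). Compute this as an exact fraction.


Step 1: By Revenue Equivalence, expected revenue = b*(n-1)/(n+1)
Step 2: Substituting n = 2, b = 16
Step 3: Revenue = 16*(2-1)/(2+1) = 16*1/3
Step 4: Revenue = 16/3

16/3


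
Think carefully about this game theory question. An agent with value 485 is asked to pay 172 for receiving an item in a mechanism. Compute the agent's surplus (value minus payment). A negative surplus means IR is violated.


Step 1: Surplus = value - payment = 485 - 172 = 313
Step 2: IR is satisfied (surplus >= 0)

313


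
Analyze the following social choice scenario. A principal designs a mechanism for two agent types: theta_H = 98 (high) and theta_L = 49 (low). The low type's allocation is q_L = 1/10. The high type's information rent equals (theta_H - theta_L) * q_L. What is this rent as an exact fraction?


Step 1: theta_H - theta_L = 98 - 49 = 49
Step 2: Information rent = (theta_H - theta_L) * q_L
Step 3: = 49 * 1/10
Step 4: = 49/10

49/10


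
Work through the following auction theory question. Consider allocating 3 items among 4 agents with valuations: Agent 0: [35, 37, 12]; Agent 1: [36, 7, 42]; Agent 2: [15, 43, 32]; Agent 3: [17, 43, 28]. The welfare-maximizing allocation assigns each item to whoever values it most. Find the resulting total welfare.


Step 1: For each item, find the maximum value among all agents.
Step 2: Item 0 -> Agent 1 (value 36)
Step 3: Item 1 -> Agent 2 (value 43)
Step 4: Item 2 -> Agent 1 (value 42)
Step 5: Total welfare = 36 + 43 + 42 = 121

121


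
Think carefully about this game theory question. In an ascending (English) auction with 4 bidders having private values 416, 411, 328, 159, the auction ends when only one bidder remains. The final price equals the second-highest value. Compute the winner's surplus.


Step 1: Identify the highest value: 416
Step 2: Identify the second-highest value: 411
Step 3: The final price = second-highest value = 411
Step 4: Surplus = 416 - 411 = 5

5


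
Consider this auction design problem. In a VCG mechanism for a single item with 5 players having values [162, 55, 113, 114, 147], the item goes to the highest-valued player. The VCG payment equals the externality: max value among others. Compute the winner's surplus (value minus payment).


Step 1: The winner is the agent with the highest value: agent 0 with value 162
Step 2: Values of other agents: [55, 113, 114, 147]
Step 3: VCG payment = max of others' values = 147
Step 4: Surplus = 162 - 147 = 15

15


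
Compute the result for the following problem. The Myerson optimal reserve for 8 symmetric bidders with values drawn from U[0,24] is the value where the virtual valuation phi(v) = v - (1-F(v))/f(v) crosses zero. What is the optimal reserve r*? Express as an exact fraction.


Step 1: For U[0,24], F(v) = v/24 and f(v) = 1/24
Step 2: phi(v) = v - (1 - v/24)/(1/24) = v - (24 - v) = 2v - 24
Step 3: Set phi(r*) = 0: 2r* - 24 = 0
Step 4: r* = 24/2 = 12 (the number of bidders n = 8 does not enter)

12


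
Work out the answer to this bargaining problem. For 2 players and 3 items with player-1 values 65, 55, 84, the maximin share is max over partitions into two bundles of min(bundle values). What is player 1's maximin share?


Step 1: Item values = 65, 55, 84
Step 2: Enumerate all 2-bundle partitions and take the smaller bundle:
  Partition 1: {65} vs {55,84} -> bundles 65, 139; min = 65
  Partition 2: {55} vs {65,84} -> bundles 55, 149; min = 55
  Partition 3: {84} vs {65,55} -> bundles 84, 120; min = 84
Step 3: MMS = max(65, 55, 84) = 84

84


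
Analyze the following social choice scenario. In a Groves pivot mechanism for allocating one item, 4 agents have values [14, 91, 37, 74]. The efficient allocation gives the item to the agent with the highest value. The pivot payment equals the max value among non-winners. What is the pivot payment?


Step 1: The efficient winner is agent 1 with value 91
Step 2: Other agents' values: [14, 37, 74]
Step 3: Pivot payment = max(others) = 74
Step 4: The winner pays 74

74


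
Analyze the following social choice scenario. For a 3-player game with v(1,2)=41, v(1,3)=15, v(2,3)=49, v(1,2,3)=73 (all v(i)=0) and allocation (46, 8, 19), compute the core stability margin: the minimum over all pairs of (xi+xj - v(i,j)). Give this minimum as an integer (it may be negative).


Step 1: Slack for coalition (1,2): x1+x2 - v12 = 54 - 41 = 13
Step 2: Slack for coalition (1,3): x1+x3 - v13 = 65 - 15 = 50
Step 3: Slack for coalition (2,3): x2+x3 - v23 = 27 - 49 = -22
Step 4: Minimum slack = min(13, 50, -22) = -22, attained by (2,3); coalition (2,3) can block (slack < 0), so the allocation is not in the core

-22


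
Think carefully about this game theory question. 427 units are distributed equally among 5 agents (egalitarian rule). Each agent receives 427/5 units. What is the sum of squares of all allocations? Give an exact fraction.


Step 1: Each agent's share = 427/5
Step 2: Square of each share = (427/5)^2 = 182329/25
Step 3: Sum of squares = 5 * 182329/25 = 182329/5

182329/5


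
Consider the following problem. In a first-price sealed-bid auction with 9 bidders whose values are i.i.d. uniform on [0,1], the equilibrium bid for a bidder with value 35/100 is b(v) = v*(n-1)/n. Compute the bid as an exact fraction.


Step 1: The symmetric BNE bidding function is b(v) = v * (n-1) / n
Step 2: Substitute v = 7/20 and n = 9
Step 3: b = 7/20 * 8/9
Step 4: b = 14/45

14/45


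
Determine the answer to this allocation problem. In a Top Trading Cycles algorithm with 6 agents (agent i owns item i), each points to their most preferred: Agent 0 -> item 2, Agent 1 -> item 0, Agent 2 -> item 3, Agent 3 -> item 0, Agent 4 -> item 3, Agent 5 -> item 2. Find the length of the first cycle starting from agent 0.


Step 1: Trace the pointer graph from agent 0: 0 -> 2 -> 3 -> 0
Step 2: A cycle is detected when we revisit agent 0
Step 3: The cycle is: 0 -> 2 -> 3 -> 0
Step 4: Cycle length = 3

3


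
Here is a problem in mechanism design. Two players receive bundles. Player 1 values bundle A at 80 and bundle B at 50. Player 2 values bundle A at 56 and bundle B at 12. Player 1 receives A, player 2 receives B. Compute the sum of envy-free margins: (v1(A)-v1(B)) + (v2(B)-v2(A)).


Step 1: Player 1's margin = v1(A) - v1(B) = 80 - 50 = 30
Step 2: Player 2's margin = v2(B) - v2(A) = 12 - 56 = -44
Step 3: Total margin = 30 + -44 = -14

-14


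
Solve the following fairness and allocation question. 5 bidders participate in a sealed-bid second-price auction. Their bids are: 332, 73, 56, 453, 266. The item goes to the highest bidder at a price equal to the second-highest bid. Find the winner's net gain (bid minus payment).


Step 1: Sort bids in descending order: 453, 332, 266, 73, 56
Step 2: The winning bid is the highest: 453
Step 3: The payment equals the second-highest bid: 332
Step 4: Surplus = winner's bid - payment = 453 - 332 = 121

121


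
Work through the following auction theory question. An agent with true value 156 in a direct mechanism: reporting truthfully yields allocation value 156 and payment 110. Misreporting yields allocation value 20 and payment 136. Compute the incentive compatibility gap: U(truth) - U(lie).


Step 1: U(truth) = value - payment = 156 - 110 = 46
Step 2: U(lie) = allocation - payment = 20 - 136 = -116
Step 3: IC gap = 46 - (-116) = 162

162


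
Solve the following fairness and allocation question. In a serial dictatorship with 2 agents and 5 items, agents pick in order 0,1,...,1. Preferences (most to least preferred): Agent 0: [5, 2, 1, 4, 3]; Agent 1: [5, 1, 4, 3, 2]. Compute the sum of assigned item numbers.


Step 1: Agent 0 picks item 5
Step 2: Agent 1 picks item 1
Step 3: Sum = 5 + 1 = 6

6


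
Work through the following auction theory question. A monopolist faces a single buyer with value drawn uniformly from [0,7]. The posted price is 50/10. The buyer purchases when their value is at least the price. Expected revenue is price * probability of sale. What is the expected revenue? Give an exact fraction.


Step 1: Posted price r = 5, value support [0,7]
Step 2: P(v >= r) = (7 - 5)/7 = 2/7
Step 3: Expected revenue = r * P(v >= r) = 5 * 2/7
Step 4: Revenue = 10/7

10/7


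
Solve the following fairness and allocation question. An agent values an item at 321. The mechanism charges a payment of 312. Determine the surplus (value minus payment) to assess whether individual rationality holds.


Step 1: Surplus = value - payment = 321 - 312 = 9
Step 2: IR is satisfied (surplus >= 0)

9


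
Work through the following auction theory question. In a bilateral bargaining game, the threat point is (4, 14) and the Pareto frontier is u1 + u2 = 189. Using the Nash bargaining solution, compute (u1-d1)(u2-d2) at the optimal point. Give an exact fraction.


Step 1: The Nash solution splits surplus symmetrically above the disagreement point
Step 2: u1 = (total + d1 - d2)/2 = (189 + 4 - 14)/2 = 179/2
Step 3: u2 = (total - d1 + d2)/2 = (189 - 4 + 14)/2 = 199/2
Step 4: Nash product = (179/2 - 4) * (199/2 - 14)
Step 5: = 171/2 * 171/2 = 29241/4

29241/4


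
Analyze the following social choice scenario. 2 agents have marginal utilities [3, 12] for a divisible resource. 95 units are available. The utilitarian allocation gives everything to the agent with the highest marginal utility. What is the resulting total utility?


Step 1: The marginal utilities are [3, 12]
Step 2: The highest marginal utility is 12
Step 3: All 95 units go to that agent
Step 4: Total utility = 12 * 95 = 1140

1140


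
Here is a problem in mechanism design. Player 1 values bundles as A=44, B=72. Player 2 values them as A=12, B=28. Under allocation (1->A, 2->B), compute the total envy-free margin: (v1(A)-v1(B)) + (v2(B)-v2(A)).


Step 1: Player 1's margin = v1(A) - v1(B) = 44 - 72 = -28
Step 2: Player 2's margin = v2(B) - v2(A) = 28 - 12 = 16
Step 3: Total margin = -28 + 16 = -12

-12


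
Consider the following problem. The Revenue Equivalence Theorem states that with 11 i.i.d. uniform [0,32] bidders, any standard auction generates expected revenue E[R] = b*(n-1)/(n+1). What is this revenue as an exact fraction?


Step 1: By Revenue Equivalence, expected revenue = b*(n-1)/(n+1)
Step 2: Substituting n = 11, b = 32
Step 3: Revenue = 32*(11-1)/(11+1) = 32*10/12
Step 4: Revenue = 320/12 = 80/3

80/3


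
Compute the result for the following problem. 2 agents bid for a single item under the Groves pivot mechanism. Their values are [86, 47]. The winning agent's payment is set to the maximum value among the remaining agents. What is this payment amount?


Step 1: The efficient winner is agent 0 with value 86
Step 2: Other agents' values: [47]
Step 3: Pivot payment = max(others) = 47
Step 4: The winner pays 47

47


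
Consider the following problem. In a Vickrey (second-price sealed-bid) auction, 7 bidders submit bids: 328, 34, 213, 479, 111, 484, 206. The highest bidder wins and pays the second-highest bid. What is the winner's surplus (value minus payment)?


Step 1: Sort bids in descending order: 484, 479, 328, 213, 206, 111, 34
Step 2: The winning bid is the highest: 484
Step 3: The payment equals the second-highest bid: 479
Step 4: Surplus = winner's bid - payment = 484 - 479 = 5

5


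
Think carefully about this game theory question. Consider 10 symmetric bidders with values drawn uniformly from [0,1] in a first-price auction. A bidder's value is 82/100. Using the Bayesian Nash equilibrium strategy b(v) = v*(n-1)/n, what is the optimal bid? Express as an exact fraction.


Step 1: The symmetric BNE bidding function is b(v) = v * (n-1) / n
Step 2: Substitute v = 41/50 and n = 10
Step 3: b = 41/50 * 9/10
Step 4: b = 369/500

369/500


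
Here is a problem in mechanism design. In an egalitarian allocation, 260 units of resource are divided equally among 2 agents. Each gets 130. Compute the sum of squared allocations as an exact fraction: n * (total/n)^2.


Step 1: Each agent's share = 260/2 = 130
Step 2: Square of each share = (130)^2 = 16900
Step 3: Sum of squares = 2 * 16900 = 33800

33800


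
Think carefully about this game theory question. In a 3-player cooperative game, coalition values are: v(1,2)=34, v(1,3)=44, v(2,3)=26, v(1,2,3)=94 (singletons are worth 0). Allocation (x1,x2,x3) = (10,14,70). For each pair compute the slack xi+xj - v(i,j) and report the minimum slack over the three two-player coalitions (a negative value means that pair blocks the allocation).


Step 1: Slack for coalition (1,2): x1+x2 - v12 = 24 - 34 = -10
Step 2: Slack for coalition (1,3): x1+x3 - v13 = 80 - 44 = 36
Step 3: Slack for coalition (2,3): x2+x3 - v23 = 84 - 26 = 58
Step 4: Minimum slack = min(-10, 36, 58) = -10, attained by (1,2); coalition (1,2) can block (slack < 0), so the allocation is not in the core

-10


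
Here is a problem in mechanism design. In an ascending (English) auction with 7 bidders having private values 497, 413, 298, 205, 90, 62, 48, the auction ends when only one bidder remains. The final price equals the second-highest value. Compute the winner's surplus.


Step 1: Identify the highest value: 497
Step 2: Identify the second-highest value: 413
Step 3: The final price = second-highest value = 413
Step 4: Surplus = 497 - 413 = 84

84


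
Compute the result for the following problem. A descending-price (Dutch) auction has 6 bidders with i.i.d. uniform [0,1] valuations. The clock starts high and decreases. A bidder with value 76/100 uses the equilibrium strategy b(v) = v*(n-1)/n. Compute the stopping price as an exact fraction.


Step 1: Dutch auctions are strategically equivalent to first-price auctions
Step 2: The equilibrium bid is b(v) = v*(n-1)/n
Step 3: b = 19/25 * 5/6
Step 4: b = 19/30

19/30


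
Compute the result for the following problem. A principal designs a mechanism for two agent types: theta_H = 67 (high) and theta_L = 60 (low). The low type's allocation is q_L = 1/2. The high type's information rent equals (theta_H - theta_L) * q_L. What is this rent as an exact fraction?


Step 1: theta_H - theta_L = 67 - 60 = 7
Step 2: Information rent = (theta_H - theta_L) * q_L
Step 3: = 7 * 1/2
Step 4: = 7/2

7/2


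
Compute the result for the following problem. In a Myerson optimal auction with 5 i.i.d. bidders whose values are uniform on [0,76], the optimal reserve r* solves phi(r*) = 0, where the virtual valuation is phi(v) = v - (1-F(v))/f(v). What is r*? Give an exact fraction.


Step 1: For U[0,76], F(v) = v/76 and f(v) = 1/76
Step 2: phi(v) = v - (1 - v/76)/(1/76) = v - (76 - v) = 2v - 76
Step 3: Set phi(r*) = 0: 2r* - 76 = 0
Step 4: r* = 76/2 = 38 (the number of bidders n = 5 does not enter)

38


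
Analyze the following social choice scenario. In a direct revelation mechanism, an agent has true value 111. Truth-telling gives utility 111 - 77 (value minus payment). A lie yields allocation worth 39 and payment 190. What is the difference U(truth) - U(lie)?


Step 1: U(truth) = value - payment = 111 - 77 = 34
Step 2: U(lie) = allocation - payment = 39 - 190 = -151
Step 3: IC gap = 34 - (-151) = 185

185


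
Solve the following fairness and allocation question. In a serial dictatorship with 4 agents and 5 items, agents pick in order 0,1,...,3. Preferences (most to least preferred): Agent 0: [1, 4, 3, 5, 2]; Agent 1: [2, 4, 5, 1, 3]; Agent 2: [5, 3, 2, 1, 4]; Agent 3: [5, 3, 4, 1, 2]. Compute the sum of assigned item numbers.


Step 1: Agent 0 picks item 1
Step 2: Agent 1 picks item 2
Step 3: Agent 2 picks item 5
Step 4: Agent 3 picks item 3
Step 5: Sum = 1 + 2 + 5 + 3 = 11

11


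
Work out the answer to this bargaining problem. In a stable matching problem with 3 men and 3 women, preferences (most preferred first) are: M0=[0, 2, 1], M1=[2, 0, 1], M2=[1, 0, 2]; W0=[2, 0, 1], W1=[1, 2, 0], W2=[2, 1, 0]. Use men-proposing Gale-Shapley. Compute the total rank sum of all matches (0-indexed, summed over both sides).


Step 1: Run Gale-Shapley (men propose, women hold best offer):
  M0 proposes to W0; she accepts
  M1 proposes to W2; she accepts
  M2 proposes to W1; she accepts
Step 2: Final matching: W0-M0, W1-M2, W2-M1
Step 3: 0-indexed ranks (man's rank of his match, then woman's): 0 + 1 + 0 + 1 + 0 + 1
Step 4: Total rank sum = 3

3


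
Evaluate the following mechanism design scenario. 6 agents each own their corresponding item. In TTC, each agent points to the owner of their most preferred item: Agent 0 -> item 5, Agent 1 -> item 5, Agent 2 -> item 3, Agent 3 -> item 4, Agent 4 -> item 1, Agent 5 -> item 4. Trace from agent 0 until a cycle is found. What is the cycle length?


Step 1: Trace the pointer graph from agent 0: 0 -> 5 -> 4 -> 1 -> 5
Step 2: A cycle is detected when we revisit agent 5
Step 3: The cycle is: 5 -> 4 -> 1 -> 5
Step 4: Cycle length = 3

3


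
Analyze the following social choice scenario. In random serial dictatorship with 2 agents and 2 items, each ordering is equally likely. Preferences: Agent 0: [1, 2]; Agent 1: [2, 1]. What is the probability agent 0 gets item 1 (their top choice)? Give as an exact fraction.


Step 1: Agent 0 wants item 1
Step 2: There are 2 possible orderings of agents
Step 3: In 2 orderings, agent 0 gets item 1
Step 4: Probability = 2/2 = 1

1


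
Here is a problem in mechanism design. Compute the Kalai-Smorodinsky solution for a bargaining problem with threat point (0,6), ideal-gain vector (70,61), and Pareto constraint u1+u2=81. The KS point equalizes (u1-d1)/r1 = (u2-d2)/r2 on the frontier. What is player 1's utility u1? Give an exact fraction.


Step 1: At the KS point, (u1-d1)/r1 = (u2-d2)/r2 = t and u1+u2 = 81
Step 2: u1 = d1 + r1*t and u2 = d2 + r2*t, so (d1 + r1*t) + (d2 + r2*t) = 81
Step 3: t = (81 - 0 - 6)/(70 + 61) = 75/131
Step 4: u1 = d1 + r1*t = 0 + 70 * 75/131 = 5250/131
Step 5: (Check: u2 = d2 + r2*t = 5361/131; u1+u2 = 5250/131 + 5361/131 = 81, on the frontier.)

5250/131


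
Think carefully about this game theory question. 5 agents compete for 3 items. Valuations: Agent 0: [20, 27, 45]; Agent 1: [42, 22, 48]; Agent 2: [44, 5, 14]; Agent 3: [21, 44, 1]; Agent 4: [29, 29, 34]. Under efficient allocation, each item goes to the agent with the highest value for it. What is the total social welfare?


Step 1: For each item, find the maximum value among all agents.
Step 2: Item 0 -> Agent 2 (value 44)
Step 3: Item 1 -> Agent 3 (value 44)
Step 4: Item 2 -> Agent 1 (value 48)
Step 5: Total welfare = 44 + 44 + 48 = 136

136


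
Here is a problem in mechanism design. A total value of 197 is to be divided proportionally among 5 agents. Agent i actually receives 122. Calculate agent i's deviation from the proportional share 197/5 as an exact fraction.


Step 1: Proportional share = 197/5
Step 2: Agent's actual allocation = 122
Step 3: Excess = 122 - 197/5 = 413/5

413/5


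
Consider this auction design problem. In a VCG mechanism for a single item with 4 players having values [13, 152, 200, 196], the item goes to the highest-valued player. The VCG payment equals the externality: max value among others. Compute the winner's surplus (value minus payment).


Step 1: The winner is the agent with the highest value: agent 2 with value 200
Step 2: Values of other agents: [13, 152, 196]
Step 3: VCG payment = max of others' values = 196
Step 4: Surplus = 200 - 196 = 4

4


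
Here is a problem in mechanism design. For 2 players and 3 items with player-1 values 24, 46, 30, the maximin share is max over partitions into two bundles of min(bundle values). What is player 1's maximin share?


Step 1: Item values = 24, 46, 30
Step 2: Enumerate all 2-bundle partitions and take the smaller bundle:
  Partition 1: {24} vs {46,30} -> bundles 24, 76; min = 24
  Partition 2: {46} vs {24,30} -> bundles 46, 54; min = 46
  Partition 3: {30} vs {24,46} -> bundles 30, 70; min = 30
Step 3: MMS = max(24, 46, 30) = 46

46


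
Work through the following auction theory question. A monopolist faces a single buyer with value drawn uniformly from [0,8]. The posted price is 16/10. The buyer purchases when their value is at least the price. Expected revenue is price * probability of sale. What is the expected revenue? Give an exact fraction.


Step 1: Posted price r = 8/5, value support [0,8]
Step 2: P(v >= r) = (8 - 8/5)/8 = 4/5
Step 3: Expected revenue = r * P(v >= r) = 8/5 * 4/5
Step 4: Revenue = 32/25

32/25


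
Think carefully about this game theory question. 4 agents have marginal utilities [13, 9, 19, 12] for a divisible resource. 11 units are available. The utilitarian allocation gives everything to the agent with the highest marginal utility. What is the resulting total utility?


Step 1: The marginal utilities are [13, 9, 19, 12]
Step 2: The highest marginal utility is 19
Step 3: All 11 units go to that agent
Step 4: Total utility = 19 * 11 = 209

209


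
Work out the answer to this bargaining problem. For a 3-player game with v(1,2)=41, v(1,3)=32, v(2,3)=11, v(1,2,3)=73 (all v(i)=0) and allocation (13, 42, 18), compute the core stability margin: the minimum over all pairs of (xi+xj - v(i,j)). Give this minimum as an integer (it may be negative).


Step 1: Slack for coalition (1,2): x1+x2 - v12 = 55 - 41 = 14
Step 2: Slack for coalition (1,3): x1+x3 - v13 = 31 - 32 = -1
Step 3: Slack for coalition (2,3): x2+x3 - v23 = 60 - 11 = 49
Step 4: Minimum slack = min(14, -1, 49) = -1, attained by (1,3); coalition (1,3) can block (slack < 0), so the allocation is not in the core

-1


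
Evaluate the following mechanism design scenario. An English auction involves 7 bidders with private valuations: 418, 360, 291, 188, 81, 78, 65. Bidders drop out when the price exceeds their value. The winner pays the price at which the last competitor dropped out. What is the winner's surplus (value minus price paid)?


Step 1: Identify the highest value: 418
Step 2: Identify the second-highest value: 360
Step 3: The final price = second-highest value = 360
Step 4: Surplus = 418 - 360 = 58

58


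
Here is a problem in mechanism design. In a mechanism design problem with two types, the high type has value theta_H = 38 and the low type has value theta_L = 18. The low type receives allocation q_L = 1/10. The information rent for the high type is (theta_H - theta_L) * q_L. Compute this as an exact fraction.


Step 1: theta_H - theta_L = 38 - 18 = 20
Step 2: Information rent = (theta_H - theta_L) * q_L
Step 3: = 20 * 1/10
Step 4: = 2

2


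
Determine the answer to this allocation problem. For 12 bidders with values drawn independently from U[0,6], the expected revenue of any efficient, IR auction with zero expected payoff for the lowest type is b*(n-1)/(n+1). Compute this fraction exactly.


Step 1: By Revenue Equivalence, expected revenue = b*(n-1)/(n+1)
Step 2: Substituting n = 12, b = 6
Step 3: Revenue = 6*(12-1)/(12+1) = 6*11/13
Step 4: Revenue = 66/13

66/13


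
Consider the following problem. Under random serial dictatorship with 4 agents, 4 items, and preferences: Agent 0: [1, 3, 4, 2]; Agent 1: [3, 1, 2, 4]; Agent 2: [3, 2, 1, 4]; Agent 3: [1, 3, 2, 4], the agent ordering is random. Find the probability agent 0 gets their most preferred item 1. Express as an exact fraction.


Step 1: Agent 0 wants item 1
Step 2: There are 24 possible orderings of agents
Step 3: In 11 orderings, agent 0 gets item 1
Step 4: Probability = 11/24

11/24


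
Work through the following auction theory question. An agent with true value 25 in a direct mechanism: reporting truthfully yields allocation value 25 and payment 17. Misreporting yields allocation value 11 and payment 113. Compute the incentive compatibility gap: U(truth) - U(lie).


Step 1: U(truth) = value - payment = 25 - 17 = 8
Step 2: U(lie) = allocation - payment = 11 - 113 = -102
Step 3: IC gap = 8 - (-102) = 110

110


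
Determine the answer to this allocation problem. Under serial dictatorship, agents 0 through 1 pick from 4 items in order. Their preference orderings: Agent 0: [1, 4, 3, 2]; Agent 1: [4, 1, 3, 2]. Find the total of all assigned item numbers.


Step 1: Agent 0 picks item 1
Step 2: Agent 1 picks item 4
Step 3: Sum = 1 + 4 = 5

5


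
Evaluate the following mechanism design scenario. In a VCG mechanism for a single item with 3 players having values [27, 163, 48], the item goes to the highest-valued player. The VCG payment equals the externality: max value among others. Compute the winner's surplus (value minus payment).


Step 1: The winner is the agent with the highest value: agent 1 with value 163
Step 2: Values of other agents: [27, 48]
Step 3: VCG payment = max of others' values = 48
Step 4: Surplus = 163 - 48 = 115

115


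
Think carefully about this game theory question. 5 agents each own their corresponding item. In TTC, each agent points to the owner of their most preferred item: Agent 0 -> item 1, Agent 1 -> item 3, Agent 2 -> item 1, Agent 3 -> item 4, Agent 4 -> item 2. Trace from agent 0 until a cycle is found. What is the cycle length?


Step 1: Trace the pointer graph from agent 0: 0 -> 1 -> 3 -> 4 -> 2 -> 1
Step 2: A cycle is detected when we revisit agent 1
Step 3: The cycle is: 1 -> 3 -> 4 -> 2 -> 1
Step 4: Cycle length = 4

4


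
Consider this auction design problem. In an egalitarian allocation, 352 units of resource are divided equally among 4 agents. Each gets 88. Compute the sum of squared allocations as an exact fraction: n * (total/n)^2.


Step 1: Each agent's share = 352/4 = 88
Step 2: Square of each share = (88)^2 = 7744
Step 3: Sum of squares = 4 * 7744 = 30976

30976


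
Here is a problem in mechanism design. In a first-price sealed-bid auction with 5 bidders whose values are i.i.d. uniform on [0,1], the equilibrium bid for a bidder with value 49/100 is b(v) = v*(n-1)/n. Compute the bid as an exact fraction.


Step 1: The symmetric BNE bidding function is b(v) = v * (n-1) / n
Step 2: Substitute v = 49/100 and n = 5
Step 3: b = 49/100 * 4/5
Step 4: b = 49/125

49/125


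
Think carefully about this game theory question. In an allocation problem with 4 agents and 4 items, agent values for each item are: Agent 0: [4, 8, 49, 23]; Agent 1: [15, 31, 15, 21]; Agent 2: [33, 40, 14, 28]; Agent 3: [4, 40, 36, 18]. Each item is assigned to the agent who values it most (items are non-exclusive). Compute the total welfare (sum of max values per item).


Step 1: For each item, find the maximum value among all agents.
Step 2: Item 0 -> Agent 2 (value 33)
Step 3: Item 1 -> Agent 2 (value 40)
Step 4: Item 2 -> Agent 0 (value 49)
Step 5: Item 3 -> Agent 2 (value 28)
Step 6: Total welfare = 33 + 40 + 49 + 28 = 150

150
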